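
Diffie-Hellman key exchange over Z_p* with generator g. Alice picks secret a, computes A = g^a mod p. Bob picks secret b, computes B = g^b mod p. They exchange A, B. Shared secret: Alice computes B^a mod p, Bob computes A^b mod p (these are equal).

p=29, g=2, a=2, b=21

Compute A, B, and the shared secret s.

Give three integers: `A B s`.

Answer: 4 17 28

Derivation:
A = 2^2 mod 29  (bits of 2 = 10)
  bit 0 = 1: r = r^2 * 2 mod 29 = 1^2 * 2 = 1*2 = 2
  bit 1 = 0: r = r^2 mod 29 = 2^2 = 4
  -> A = 4
B = 2^21 mod 29  (bits of 21 = 10101)
  bit 0 = 1: r = r^2 * 2 mod 29 = 1^2 * 2 = 1*2 = 2
  bit 1 = 0: r = r^2 mod 29 = 2^2 = 4
  bit 2 = 1: r = r^2 * 2 mod 29 = 4^2 * 2 = 16*2 = 3
  bit 3 = 0: r = r^2 mod 29 = 3^2 = 9
  bit 4 = 1: r = r^2 * 2 mod 29 = 9^2 * 2 = 23*2 = 17
  -> B = 17
s = B^a = 17^2 mod 29  (bits of 2 = 10)
  bit 0 = 1: r = r^2 * 17 mod 29 = 1^2 * 17 = 1*17 = 17
  bit 1 = 0: r = r^2 mod 29 = 17^2 = 28
  -> s = B^a = 28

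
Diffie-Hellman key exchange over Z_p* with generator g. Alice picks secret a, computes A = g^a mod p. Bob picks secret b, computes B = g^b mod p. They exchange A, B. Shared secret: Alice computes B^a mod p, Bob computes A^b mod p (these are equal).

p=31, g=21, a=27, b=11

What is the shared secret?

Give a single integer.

Answer: 27

Derivation:
A = 21^27 mod 31  (bits of 27 = 11011)
  bit 0 = 1: r = r^2 * 21 mod 31 = 1^2 * 21 = 1*21 = 21
  bit 1 = 1: r = r^2 * 21 mod 31 = 21^2 * 21 = 7*21 = 23
  bit 2 = 0: r = r^2 mod 31 = 23^2 = 2
  bit 3 = 1: r = r^2 * 21 mod 31 = 2^2 * 21 = 4*21 = 22
  bit 4 = 1: r = r^2 * 21 mod 31 = 22^2 * 21 = 19*21 = 27
  -> A = 27
B = 21^11 mod 31  (bits of 11 = 1011)
  bit 0 = 1: r = r^2 * 21 mod 31 = 1^2 * 21 = 1*21 = 21
  bit 1 = 0: r = r^2 mod 31 = 21^2 = 7
  bit 2 = 1: r = r^2 * 21 mod 31 = 7^2 * 21 = 18*21 = 6
  bit 3 = 1: r = r^2 * 21 mod 31 = 6^2 * 21 = 5*21 = 12
  -> B = 12
s = B^a = 12^27 mod 31  (bits of 27 = 11011)
  bit 0 = 1: r = r^2 * 12 mod 31 = 1^2 * 12 = 1*12 = 12
  bit 1 = 1: r = r^2 * 12 mod 31 = 12^2 * 12 = 20*12 = 23
  bit 2 = 0: r = r^2 mod 31 = 23^2 = 2
  bit 3 = 1: r = r^2 * 12 mod 31 = 2^2 * 12 = 4*12 = 17
  bit 4 = 1: r = r^2 * 12 mod 31 = 17^2 * 12 = 10*12 = 27
  -> s = B^a = 27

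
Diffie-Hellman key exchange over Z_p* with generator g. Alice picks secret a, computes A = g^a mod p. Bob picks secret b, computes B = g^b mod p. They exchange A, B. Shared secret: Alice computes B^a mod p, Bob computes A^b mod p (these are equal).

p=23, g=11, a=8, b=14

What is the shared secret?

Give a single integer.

Answer: 6

Derivation:
A = 11^8 mod 23  (bits of 8 = 1000)
  bit 0 = 1: r = r^2 * 11 mod 23 = 1^2 * 11 = 1*11 = 11
  bit 1 = 0: r = r^2 mod 23 = 11^2 = 6
  bit 2 = 0: r = r^2 mod 23 = 6^2 = 13
  bit 3 = 0: r = r^2 mod 23 = 13^2 = 8
  -> A = 8
B = 11^14 mod 23  (bits of 14 = 1110)
  bit 0 = 1: r = r^2 * 11 mod 23 = 1^2 * 11 = 1*11 = 11
  bit 1 = 1: r = r^2 * 11 mod 23 = 11^2 * 11 = 6*11 = 20
  bit 2 = 1: r = r^2 * 11 mod 23 = 20^2 * 11 = 9*11 = 7
  bit 3 = 0: r = r^2 mod 23 = 7^2 = 3
  -> B = 3
s = B^a = 3^8 mod 23  (bits of 8 = 1000)
  bit 0 = 1: r = r^2 * 3 mod 23 = 1^2 * 3 = 1*3 = 3
  bit 1 = 0: r = r^2 mod 23 = 3^2 = 9
  bit 2 = 0: r = r^2 mod 23 = 9^2 = 12
  bit 3 = 0: r = r^2 mod 23 = 12^2 = 6
  -> s = B^a = 6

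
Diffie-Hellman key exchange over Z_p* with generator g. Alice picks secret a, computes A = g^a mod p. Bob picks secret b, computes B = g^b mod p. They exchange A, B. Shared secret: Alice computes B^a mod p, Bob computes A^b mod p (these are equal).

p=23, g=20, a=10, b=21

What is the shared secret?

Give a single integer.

A = 20^10 mod 23  (bits of 10 = 1010)
  bit 0 = 1: r = r^2 * 20 mod 23 = 1^2 * 20 = 1*20 = 20
  bit 1 = 0: r = r^2 mod 23 = 20^2 = 9
  bit 2 = 1: r = r^2 * 20 mod 23 = 9^2 * 20 = 12*20 = 10
  bit 3 = 0: r = r^2 mod 23 = 10^2 = 8
  -> A = 8
B = 20^21 mod 23  (bits of 21 = 10101)
  bit 0 = 1: r = r^2 * 20 mod 23 = 1^2 * 20 = 1*20 = 20
  bit 1 = 0: r = r^2 mod 23 = 20^2 = 9
  bit 2 = 1: r = r^2 * 20 mod 23 = 9^2 * 20 = 12*20 = 10
  bit 3 = 0: r = r^2 mod 23 = 10^2 = 8
  bit 4 = 1: r = r^2 * 20 mod 23 = 8^2 * 20 = 18*20 = 15
  -> B = 15
s = B^a = 15^10 mod 23  (bits of 10 = 1010)
  bit 0 = 1: r = r^2 * 15 mod 23 = 1^2 * 15 = 1*15 = 15
  bit 1 = 0: r = r^2 mod 23 = 15^2 = 18
  bit 2 = 1: r = r^2 * 15 mod 23 = 18^2 * 15 = 2*15 = 7
  bit 3 = 0: r = r^2 mod 23 = 7^2 = 3
  -> s = B^a = 3

Answer: 3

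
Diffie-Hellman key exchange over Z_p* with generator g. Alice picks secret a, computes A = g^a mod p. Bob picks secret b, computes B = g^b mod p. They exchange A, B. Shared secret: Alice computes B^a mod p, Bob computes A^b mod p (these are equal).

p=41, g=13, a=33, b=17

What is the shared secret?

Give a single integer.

Answer: 13

Derivation:
A = 13^33 mod 41  (bits of 33 = 100001)
  bit 0 = 1: r = r^2 * 13 mod 41 = 1^2 * 13 = 1*13 = 13
  bit 1 = 0: r = r^2 mod 41 = 13^2 = 5
  bit 2 = 0: r = r^2 mod 41 = 5^2 = 25
  bit 3 = 0: r = r^2 mod 41 = 25^2 = 10
  bit 4 = 0: r = r^2 mod 41 = 10^2 = 18
  bit 5 = 1: r = r^2 * 13 mod 41 = 18^2 * 13 = 37*13 = 30
  -> A = 30
B = 13^17 mod 41  (bits of 17 = 10001)
  bit 0 = 1: r = r^2 * 13 mod 41 = 1^2 * 13 = 1*13 = 13
  bit 1 = 0: r = r^2 mod 41 = 13^2 = 5
  bit 2 = 0: r = r^2 mod 41 = 5^2 = 25
  bit 3 = 0: r = r^2 mod 41 = 25^2 = 10
  bit 4 = 1: r = r^2 * 13 mod 41 = 10^2 * 13 = 18*13 = 29
  -> B = 29
s = B^a = 29^33 mod 41  (bits of 33 = 100001)
  bit 0 = 1: r = r^2 * 29 mod 41 = 1^2 * 29 = 1*29 = 29
  bit 1 = 0: r = r^2 mod 41 = 29^2 = 21
  bit 2 = 0: r = r^2 mod 41 = 21^2 = 31
  bit 3 = 0: r = r^2 mod 41 = 31^2 = 18
  bit 4 = 0: r = r^2 mod 41 = 18^2 = 37
  bit 5 = 1: r = r^2 * 29 mod 41 = 37^2 * 29 = 16*29 = 13
  -> s = B^a = 13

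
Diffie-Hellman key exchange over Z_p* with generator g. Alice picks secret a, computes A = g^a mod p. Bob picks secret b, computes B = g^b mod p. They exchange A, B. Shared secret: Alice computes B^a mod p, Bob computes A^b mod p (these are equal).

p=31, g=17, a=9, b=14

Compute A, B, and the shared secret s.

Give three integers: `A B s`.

A = 17^9 mod 31  (bits of 9 = 1001)
  bit 0 = 1: r = r^2 * 17 mod 31 = 1^2 * 17 = 1*17 = 17
  bit 1 = 0: r = r^2 mod 31 = 17^2 = 10
  bit 2 = 0: r = r^2 mod 31 = 10^2 = 7
  bit 3 = 1: r = r^2 * 17 mod 31 = 7^2 * 17 = 18*17 = 27
  -> A = 27
B = 17^14 mod 31  (bits of 14 = 1110)
  bit 0 = 1: r = r^2 * 17 mod 31 = 1^2 * 17 = 1*17 = 17
  bit 1 = 1: r = r^2 * 17 mod 31 = 17^2 * 17 = 10*17 = 15
  bit 2 = 1: r = r^2 * 17 mod 31 = 15^2 * 17 = 8*17 = 12
  bit 3 = 0: r = r^2 mod 31 = 12^2 = 20
  -> B = 20
s = B^a = 20^9 mod 31  (bits of 9 = 1001)
  bit 0 = 1: r = r^2 * 20 mod 31 = 1^2 * 20 = 1*20 = 20
  bit 1 = 0: r = r^2 mod 31 = 20^2 = 28
  bit 2 = 0: r = r^2 mod 31 = 28^2 = 9
  bit 3 = 1: r = r^2 * 20 mod 31 = 9^2 * 20 = 19*20 = 8
  -> s = B^a = 8

Answer: 27 20 8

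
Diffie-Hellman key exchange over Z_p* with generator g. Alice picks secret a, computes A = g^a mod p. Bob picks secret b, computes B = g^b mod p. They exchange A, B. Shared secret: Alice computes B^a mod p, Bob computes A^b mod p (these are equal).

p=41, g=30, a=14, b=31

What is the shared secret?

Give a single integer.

Answer: 5

Derivation:
A = 30^14 mod 41  (bits of 14 = 1110)
  bit 0 = 1: r = r^2 * 30 mod 41 = 1^2 * 30 = 1*30 = 30
  bit 1 = 1: r = r^2 * 30 mod 41 = 30^2 * 30 = 39*30 = 22
  bit 2 = 1: r = r^2 * 30 mod 41 = 22^2 * 30 = 33*30 = 6
  bit 3 = 0: r = r^2 mod 41 = 6^2 = 36
  -> A = 36
B = 30^31 mod 41  (bits of 31 = 11111)
  bit 0 = 1: r = r^2 * 30 mod 41 = 1^2 * 30 = 1*30 = 30
  bit 1 = 1: r = r^2 * 30 mod 41 = 30^2 * 30 = 39*30 = 22
  bit 2 = 1: r = r^2 * 30 mod 41 = 22^2 * 30 = 33*30 = 6
  bit 3 = 1: r = r^2 * 30 mod 41 = 6^2 * 30 = 36*30 = 14
  bit 4 = 1: r = r^2 * 30 mod 41 = 14^2 * 30 = 32*30 = 17
  -> B = 17
s = B^a = 17^14 mod 41  (bits of 14 = 1110)
  bit 0 = 1: r = r^2 * 17 mod 41 = 1^2 * 17 = 1*17 = 17
  bit 1 = 1: r = r^2 * 17 mod 41 = 17^2 * 17 = 2*17 = 34
  bit 2 = 1: r = r^2 * 17 mod 41 = 34^2 * 17 = 8*17 = 13
  bit 3 = 0: r = r^2 mod 41 = 13^2 = 5
  -> s = B^a = 5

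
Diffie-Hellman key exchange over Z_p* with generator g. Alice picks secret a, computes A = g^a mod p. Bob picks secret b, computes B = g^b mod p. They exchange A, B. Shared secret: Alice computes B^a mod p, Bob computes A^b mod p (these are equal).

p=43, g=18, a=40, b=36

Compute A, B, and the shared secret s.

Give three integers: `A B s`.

Answer: 15 21 4

Derivation:
A = 18^40 mod 43  (bits of 40 = 101000)
  bit 0 = 1: r = r^2 * 18 mod 43 = 1^2 * 18 = 1*18 = 18
  bit 1 = 0: r = r^2 mod 43 = 18^2 = 23
  bit 2 = 1: r = r^2 * 18 mod 43 = 23^2 * 18 = 13*18 = 19
  bit 3 = 0: r = r^2 mod 43 = 19^2 = 17
  bit 4 = 0: r = r^2 mod 43 = 17^2 = 31
  bit 5 = 0: r = r^2 mod 43 = 31^2 = 15
  -> A = 15
B = 18^36 mod 43  (bits of 36 = 100100)
  bit 0 = 1: r = r^2 * 18 mod 43 = 1^2 * 18 = 1*18 = 18
  bit 1 = 0: r = r^2 mod 43 = 18^2 = 23
  bit 2 = 0: r = r^2 mod 43 = 23^2 = 13
  bit 3 = 1: r = r^2 * 18 mod 43 = 13^2 * 18 = 40*18 = 32
  bit 4 = 0: r = r^2 mod 43 = 32^2 = 35
  bit 5 = 0: r = r^2 mod 43 = 35^2 = 21
  -> B = 21
s = B^a = 21^40 mod 43  (bits of 40 = 101000)
  bit 0 = 1: r = r^2 * 21 mod 43 = 1^2 * 21 = 1*21 = 21
  bit 1 = 0: r = r^2 mod 43 = 21^2 = 11
  bit 2 = 1: r = r^2 * 21 mod 43 = 11^2 * 21 = 35*21 = 4
  bit 3 = 0: r = r^2 mod 43 = 4^2 = 16
  bit 4 = 0: r = r^2 mod 43 = 16^2 = 41
  bit 5 = 0: r = r^2 mod 43 = 41^2 = 4
  -> s = B^a = 4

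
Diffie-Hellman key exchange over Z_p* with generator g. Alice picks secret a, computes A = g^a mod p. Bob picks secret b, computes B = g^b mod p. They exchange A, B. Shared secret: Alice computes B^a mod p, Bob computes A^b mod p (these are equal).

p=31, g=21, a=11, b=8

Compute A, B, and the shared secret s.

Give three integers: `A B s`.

Answer: 12 14 9

Derivation:
A = 21^11 mod 31  (bits of 11 = 1011)
  bit 0 = 1: r = r^2 * 21 mod 31 = 1^2 * 21 = 1*21 = 21
  bit 1 = 0: r = r^2 mod 31 = 21^2 = 7
  bit 2 = 1: r = r^2 * 21 mod 31 = 7^2 * 21 = 18*21 = 6
  bit 3 = 1: r = r^2 * 21 mod 31 = 6^2 * 21 = 5*21 = 12
  -> A = 12
B = 21^8 mod 31  (bits of 8 = 1000)
  bit 0 = 1: r = r^2 * 21 mod 31 = 1^2 * 21 = 1*21 = 21
  bit 1 = 0: r = r^2 mod 31 = 21^2 = 7
  bit 2 = 0: r = r^2 mod 31 = 7^2 = 18
  bit 3 = 0: r = r^2 mod 31 = 18^2 = 14
  -> B = 14
s = B^a = 14^11 mod 31  (bits of 11 = 1011)
  bit 0 = 1: r = r^2 * 14 mod 31 = 1^2 * 14 = 1*14 = 14
  bit 1 = 0: r = r^2 mod 31 = 14^2 = 10
  bit 2 = 1: r = r^2 * 14 mod 31 = 10^2 * 14 = 7*14 = 5
  bit 3 = 1: r = r^2 * 14 mod 31 = 5^2 * 14 = 25*14 = 9
  -> s = B^a = 9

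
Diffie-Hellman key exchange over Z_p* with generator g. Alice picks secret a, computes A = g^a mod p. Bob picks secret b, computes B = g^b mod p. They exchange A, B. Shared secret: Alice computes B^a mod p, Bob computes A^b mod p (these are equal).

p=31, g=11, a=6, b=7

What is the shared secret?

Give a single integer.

A = 11^6 mod 31  (bits of 6 = 110)
  bit 0 = 1: r = r^2 * 11 mod 31 = 1^2 * 11 = 1*11 = 11
  bit 1 = 1: r = r^2 * 11 mod 31 = 11^2 * 11 = 28*11 = 29
  bit 2 = 0: r = r^2 mod 31 = 29^2 = 4
  -> A = 4
B = 11^7 mod 31  (bits of 7 = 111)
  bit 0 = 1: r = r^2 * 11 mod 31 = 1^2 * 11 = 1*11 = 11
  bit 1 = 1: r = r^2 * 11 mod 31 = 11^2 * 11 = 28*11 = 29
  bit 2 = 1: r = r^2 * 11 mod 31 = 29^2 * 11 = 4*11 = 13
  -> B = 13
s = B^a = 13^6 mod 31  (bits of 6 = 110)
  bit 0 = 1: r = r^2 * 13 mod 31 = 1^2 * 13 = 1*13 = 13
  bit 1 = 1: r = r^2 * 13 mod 31 = 13^2 * 13 = 14*13 = 27
  bit 2 = 0: r = r^2 mod 31 = 27^2 = 16
  -> s = B^a = 16

Answer: 16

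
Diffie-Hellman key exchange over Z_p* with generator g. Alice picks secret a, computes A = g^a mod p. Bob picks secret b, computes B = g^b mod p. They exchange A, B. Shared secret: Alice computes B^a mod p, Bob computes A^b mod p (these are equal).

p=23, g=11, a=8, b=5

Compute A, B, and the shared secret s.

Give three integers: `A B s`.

A = 11^8 mod 23  (bits of 8 = 1000)
  bit 0 = 1: r = r^2 * 11 mod 23 = 1^2 * 11 = 1*11 = 11
  bit 1 = 0: r = r^2 mod 23 = 11^2 = 6
  bit 2 = 0: r = r^2 mod 23 = 6^2 = 13
  bit 3 = 0: r = r^2 mod 23 = 13^2 = 8
  -> A = 8
B = 11^5 mod 23  (bits of 5 = 101)
  bit 0 = 1: r = r^2 * 11 mod 23 = 1^2 * 11 = 1*11 = 11
  bit 1 = 0: r = r^2 mod 23 = 11^2 = 6
  bit 2 = 1: r = r^2 * 11 mod 23 = 6^2 * 11 = 13*11 = 5
  -> B = 5
s = B^a = 5^8 mod 23  (bits of 8 = 1000)
  bit 0 = 1: r = r^2 * 5 mod 23 = 1^2 * 5 = 1*5 = 5
  bit 1 = 0: r = r^2 mod 23 = 5^2 = 2
  bit 2 = 0: r = r^2 mod 23 = 2^2 = 4
  bit 3 = 0: r = r^2 mod 23 = 4^2 = 16
  -> s = B^a = 16

Answer: 8 5 16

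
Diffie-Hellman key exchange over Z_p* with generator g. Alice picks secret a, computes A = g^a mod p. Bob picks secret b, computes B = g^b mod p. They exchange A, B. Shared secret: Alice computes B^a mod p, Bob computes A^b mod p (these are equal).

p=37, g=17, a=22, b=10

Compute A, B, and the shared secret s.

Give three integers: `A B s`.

A = 17^22 mod 37  (bits of 22 = 10110)
  bit 0 = 1: r = r^2 * 17 mod 37 = 1^2 * 17 = 1*17 = 17
  bit 1 = 0: r = r^2 mod 37 = 17^2 = 30
  bit 2 = 1: r = r^2 * 17 mod 37 = 30^2 * 17 = 12*17 = 19
  bit 3 = 1: r = r^2 * 17 mod 37 = 19^2 * 17 = 28*17 = 32
  bit 4 = 0: r = r^2 mod 37 = 32^2 = 25
  -> A = 25
B = 17^10 mod 37  (bits of 10 = 1010)
  bit 0 = 1: r = r^2 * 17 mod 37 = 1^2 * 17 = 1*17 = 17
  bit 1 = 0: r = r^2 mod 37 = 17^2 = 30
  bit 2 = 1: r = r^2 * 17 mod 37 = 30^2 * 17 = 12*17 = 19
  bit 3 = 0: r = r^2 mod 37 = 19^2 = 28
  -> B = 28
s = B^a = 28^22 mod 37  (bits of 22 = 10110)
  bit 0 = 1: r = r^2 * 28 mod 37 = 1^2 * 28 = 1*28 = 28
  bit 1 = 0: r = r^2 mod 37 = 28^2 = 7
  bit 2 = 1: r = r^2 * 28 mod 37 = 7^2 * 28 = 12*28 = 3
  bit 3 = 1: r = r^2 * 28 mod 37 = 3^2 * 28 = 9*28 = 30
  bit 4 = 0: r = r^2 mod 37 = 30^2 = 12
  -> s = B^a = 12

Answer: 25 28 12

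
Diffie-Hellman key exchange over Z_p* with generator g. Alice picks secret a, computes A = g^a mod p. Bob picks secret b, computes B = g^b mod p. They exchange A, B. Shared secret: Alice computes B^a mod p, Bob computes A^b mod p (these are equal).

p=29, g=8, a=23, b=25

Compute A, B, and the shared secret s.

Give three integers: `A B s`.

A = 8^23 mod 29  (bits of 23 = 10111)
  bit 0 = 1: r = r^2 * 8 mod 29 = 1^2 * 8 = 1*8 = 8
  bit 1 = 0: r = r^2 mod 29 = 8^2 = 6
  bit 2 = 1: r = r^2 * 8 mod 29 = 6^2 * 8 = 7*8 = 27
  bit 3 = 1: r = r^2 * 8 mod 29 = 27^2 * 8 = 4*8 = 3
  bit 4 = 1: r = r^2 * 8 mod 29 = 3^2 * 8 = 9*8 = 14
  -> A = 14
B = 8^25 mod 29  (bits of 25 = 11001)
  bit 0 = 1: r = r^2 * 8 mod 29 = 1^2 * 8 = 1*8 = 8
  bit 1 = 1: r = r^2 * 8 mod 29 = 8^2 * 8 = 6*8 = 19
  bit 2 = 0: r = r^2 mod 29 = 19^2 = 13
  bit 3 = 0: r = r^2 mod 29 = 13^2 = 24
  bit 4 = 1: r = r^2 * 8 mod 29 = 24^2 * 8 = 25*8 = 26
  -> B = 26
s = B^a = 26^23 mod 29  (bits of 23 = 10111)
  bit 0 = 1: r = r^2 * 26 mod 29 = 1^2 * 26 = 1*26 = 26
  bit 1 = 0: r = r^2 mod 29 = 26^2 = 9
  bit 2 = 1: r = r^2 * 26 mod 29 = 9^2 * 26 = 23*26 = 18
  bit 3 = 1: r = r^2 * 26 mod 29 = 18^2 * 26 = 5*26 = 14
  bit 4 = 1: r = r^2 * 26 mod 29 = 14^2 * 26 = 22*26 = 21
  -> s = B^a = 21

Answer: 14 26 21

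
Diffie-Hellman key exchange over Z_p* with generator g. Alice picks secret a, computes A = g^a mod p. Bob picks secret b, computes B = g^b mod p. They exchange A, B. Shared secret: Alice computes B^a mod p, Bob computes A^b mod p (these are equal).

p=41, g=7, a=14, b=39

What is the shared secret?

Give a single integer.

Answer: 21

Derivation:
A = 7^14 mod 41  (bits of 14 = 1110)
  bit 0 = 1: r = r^2 * 7 mod 41 = 1^2 * 7 = 1*7 = 7
  bit 1 = 1: r = r^2 * 7 mod 41 = 7^2 * 7 = 8*7 = 15
  bit 2 = 1: r = r^2 * 7 mod 41 = 15^2 * 7 = 20*7 = 17
  bit 3 = 0: r = r^2 mod 41 = 17^2 = 2
  -> A = 2
B = 7^39 mod 41  (bits of 39 = 100111)
  bit 0 = 1: r = r^2 * 7 mod 41 = 1^2 * 7 = 1*7 = 7
  bit 1 = 0: r = r^2 mod 41 = 7^2 = 8
  bit 2 = 0: r = r^2 mod 41 = 8^2 = 23
  bit 3 = 1: r = r^2 * 7 mod 41 = 23^2 * 7 = 37*7 = 13
  bit 4 = 1: r = r^2 * 7 mod 41 = 13^2 * 7 = 5*7 = 35
  bit 5 = 1: r = r^2 * 7 mod 41 = 35^2 * 7 = 36*7 = 6
  -> B = 6
s = B^a = 6^14 mod 41  (bits of 14 = 1110)
  bit 0 = 1: r = r^2 * 6 mod 41 = 1^2 * 6 = 1*6 = 6
  bit 1 = 1: r = r^2 * 6 mod 41 = 6^2 * 6 = 36*6 = 11
  bit 2 = 1: r = r^2 * 6 mod 41 = 11^2 * 6 = 39*6 = 29
  bit 3 = 0: r = r^2 mod 41 = 29^2 = 21
  -> s = B^a = 21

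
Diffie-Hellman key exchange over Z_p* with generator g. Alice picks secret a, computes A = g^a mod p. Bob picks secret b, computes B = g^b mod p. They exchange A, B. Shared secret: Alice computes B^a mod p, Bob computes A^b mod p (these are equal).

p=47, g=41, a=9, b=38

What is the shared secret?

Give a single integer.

A = 41^9 mod 47  (bits of 9 = 1001)
  bit 0 = 1: r = r^2 * 41 mod 47 = 1^2 * 41 = 1*41 = 41
  bit 1 = 0: r = r^2 mod 47 = 41^2 = 36
  bit 2 = 0: r = r^2 mod 47 = 36^2 = 27
  bit 3 = 1: r = r^2 * 41 mod 47 = 27^2 * 41 = 24*41 = 44
  -> A = 44
B = 41^38 mod 47  (bits of 38 = 100110)
  bit 0 = 1: r = r^2 * 41 mod 47 = 1^2 * 41 = 1*41 = 41
  bit 1 = 0: r = r^2 mod 47 = 41^2 = 36
  bit 2 = 0: r = r^2 mod 47 = 36^2 = 27
  bit 3 = 1: r = r^2 * 41 mod 47 = 27^2 * 41 = 24*41 = 44
  bit 4 = 1: r = r^2 * 41 mod 47 = 44^2 * 41 = 9*41 = 40
  bit 5 = 0: r = r^2 mod 47 = 40^2 = 2
  -> B = 2
s = B^a = 2^9 mod 47  (bits of 9 = 1001)
  bit 0 = 1: r = r^2 * 2 mod 47 = 1^2 * 2 = 1*2 = 2
  bit 1 = 0: r = r^2 mod 47 = 2^2 = 4
  bit 2 = 0: r = r^2 mod 47 = 4^2 = 16
  bit 3 = 1: r = r^2 * 2 mod 47 = 16^2 * 2 = 21*2 = 42
  -> s = B^a = 42

Answer: 42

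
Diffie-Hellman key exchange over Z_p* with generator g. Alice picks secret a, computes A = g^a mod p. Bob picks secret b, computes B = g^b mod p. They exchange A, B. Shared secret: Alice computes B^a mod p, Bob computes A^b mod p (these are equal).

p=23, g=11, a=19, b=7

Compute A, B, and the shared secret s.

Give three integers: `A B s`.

A = 11^19 mod 23  (bits of 19 = 10011)
  bit 0 = 1: r = r^2 * 11 mod 23 = 1^2 * 11 = 1*11 = 11
  bit 1 = 0: r = r^2 mod 23 = 11^2 = 6
  bit 2 = 0: r = r^2 mod 23 = 6^2 = 13
  bit 3 = 1: r = r^2 * 11 mod 23 = 13^2 * 11 = 8*11 = 19
  bit 4 = 1: r = r^2 * 11 mod 23 = 19^2 * 11 = 16*11 = 15
  -> A = 15
B = 11^7 mod 23  (bits of 7 = 111)
  bit 0 = 1: r = r^2 * 11 mod 23 = 1^2 * 11 = 1*11 = 11
  bit 1 = 1: r = r^2 * 11 mod 23 = 11^2 * 11 = 6*11 = 20
  bit 2 = 1: r = r^2 * 11 mod 23 = 20^2 * 11 = 9*11 = 7
  -> B = 7
s = B^a = 7^19 mod 23  (bits of 19 = 10011)
  bit 0 = 1: r = r^2 * 7 mod 23 = 1^2 * 7 = 1*7 = 7
  bit 1 = 0: r = r^2 mod 23 = 7^2 = 3
  bit 2 = 0: r = r^2 mod 23 = 3^2 = 9
  bit 3 = 1: r = r^2 * 7 mod 23 = 9^2 * 7 = 12*7 = 15
  bit 4 = 1: r = r^2 * 7 mod 23 = 15^2 * 7 = 18*7 = 11
  -> s = B^a = 11

Answer: 15 7 11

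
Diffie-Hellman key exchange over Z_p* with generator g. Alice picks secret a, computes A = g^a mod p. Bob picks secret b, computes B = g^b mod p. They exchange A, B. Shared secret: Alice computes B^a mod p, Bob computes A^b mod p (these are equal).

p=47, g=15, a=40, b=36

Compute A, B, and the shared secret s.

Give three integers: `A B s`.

A = 15^40 mod 47  (bits of 40 = 101000)
  bit 0 = 1: r = r^2 * 15 mod 47 = 1^2 * 15 = 1*15 = 15
  bit 1 = 0: r = r^2 mod 47 = 15^2 = 37
  bit 2 = 1: r = r^2 * 15 mod 47 = 37^2 * 15 = 6*15 = 43
  bit 3 = 0: r = r^2 mod 47 = 43^2 = 16
  bit 4 = 0: r = r^2 mod 47 = 16^2 = 21
  bit 5 = 0: r = r^2 mod 47 = 21^2 = 18
  -> A = 18
B = 15^36 mod 47  (bits of 36 = 100100)
  bit 0 = 1: r = r^2 * 15 mod 47 = 1^2 * 15 = 1*15 = 15
  bit 1 = 0: r = r^2 mod 47 = 15^2 = 37
  bit 2 = 0: r = r^2 mod 47 = 37^2 = 6
  bit 3 = 1: r = r^2 * 15 mod 47 = 6^2 * 15 = 36*15 = 23
  bit 4 = 0: r = r^2 mod 47 = 23^2 = 12
  bit 5 = 0: r = r^2 mod 47 = 12^2 = 3
  -> B = 3
s = B^a = 3^40 mod 47  (bits of 40 = 101000)
  bit 0 = 1: r = r^2 * 3 mod 47 = 1^2 * 3 = 1*3 = 3
  bit 1 = 0: r = r^2 mod 47 = 3^2 = 9
  bit 2 = 1: r = r^2 * 3 mod 47 = 9^2 * 3 = 34*3 = 8
  bit 3 = 0: r = r^2 mod 47 = 8^2 = 17
  bit 4 = 0: r = r^2 mod 47 = 17^2 = 7
  bit 5 = 0: r = r^2 mod 47 = 7^2 = 2
  -> s = B^a = 2

Answer: 18 3 2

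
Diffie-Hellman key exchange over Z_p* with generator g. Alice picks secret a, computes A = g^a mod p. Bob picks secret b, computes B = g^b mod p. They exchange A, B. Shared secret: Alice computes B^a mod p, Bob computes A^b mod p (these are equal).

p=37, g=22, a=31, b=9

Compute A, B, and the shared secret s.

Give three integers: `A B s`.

A = 22^31 mod 37  (bits of 31 = 11111)
  bit 0 = 1: r = r^2 * 22 mod 37 = 1^2 * 22 = 1*22 = 22
  bit 1 = 1: r = r^2 * 22 mod 37 = 22^2 * 22 = 3*22 = 29
  bit 2 = 1: r = r^2 * 22 mod 37 = 29^2 * 22 = 27*22 = 2
  bit 3 = 1: r = r^2 * 22 mod 37 = 2^2 * 22 = 4*22 = 14
  bit 4 = 1: r = r^2 * 22 mod 37 = 14^2 * 22 = 11*22 = 20
  -> A = 20
B = 22^9 mod 37  (bits of 9 = 1001)
  bit 0 = 1: r = r^2 * 22 mod 37 = 1^2 * 22 = 1*22 = 22
  bit 1 = 0: r = r^2 mod 37 = 22^2 = 3
  bit 2 = 0: r = r^2 mod 37 = 3^2 = 9
  bit 3 = 1: r = r^2 * 22 mod 37 = 9^2 * 22 = 7*22 = 6
  -> B = 6
s = B^a = 6^31 mod 37  (bits of 31 = 11111)
  bit 0 = 1: r = r^2 * 6 mod 37 = 1^2 * 6 = 1*6 = 6
  bit 1 = 1: r = r^2 * 6 mod 37 = 6^2 * 6 = 36*6 = 31
  bit 2 = 1: r = r^2 * 6 mod 37 = 31^2 * 6 = 36*6 = 31
  bit 3 = 1: r = r^2 * 6 mod 37 = 31^2 * 6 = 36*6 = 31
  bit 4 = 1: r = r^2 * 6 mod 37 = 31^2 * 6 = 36*6 = 31
  -> s = B^a = 31

Answer: 20 6 31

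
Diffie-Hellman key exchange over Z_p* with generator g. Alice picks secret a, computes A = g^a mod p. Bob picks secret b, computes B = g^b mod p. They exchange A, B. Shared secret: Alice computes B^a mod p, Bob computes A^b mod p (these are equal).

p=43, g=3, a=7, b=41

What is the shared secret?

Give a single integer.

A = 3^7 mod 43  (bits of 7 = 111)
  bit 0 = 1: r = r^2 * 3 mod 43 = 1^2 * 3 = 1*3 = 3
  bit 1 = 1: r = r^2 * 3 mod 43 = 3^2 * 3 = 9*3 = 27
  bit 2 = 1: r = r^2 * 3 mod 43 = 27^2 * 3 = 41*3 = 37
  -> A = 37
B = 3^41 mod 43  (bits of 41 = 101001)
  bit 0 = 1: r = r^2 * 3 mod 43 = 1^2 * 3 = 1*3 = 3
  bit 1 = 0: r = r^2 mod 43 = 3^2 = 9
  bit 2 = 1: r = r^2 * 3 mod 43 = 9^2 * 3 = 38*3 = 28
  bit 3 = 0: r = r^2 mod 43 = 28^2 = 10
  bit 4 = 0: r = r^2 mod 43 = 10^2 = 14
  bit 5 = 1: r = r^2 * 3 mod 43 = 14^2 * 3 = 24*3 = 29
  -> B = 29
s = B^a = 29^7 mod 43  (bits of 7 = 111)
  bit 0 = 1: r = r^2 * 29 mod 43 = 1^2 * 29 = 1*29 = 29
  bit 1 = 1: r = r^2 * 29 mod 43 = 29^2 * 29 = 24*29 = 8
  bit 2 = 1: r = r^2 * 29 mod 43 = 8^2 * 29 = 21*29 = 7
  -> s = B^a = 7

Answer: 7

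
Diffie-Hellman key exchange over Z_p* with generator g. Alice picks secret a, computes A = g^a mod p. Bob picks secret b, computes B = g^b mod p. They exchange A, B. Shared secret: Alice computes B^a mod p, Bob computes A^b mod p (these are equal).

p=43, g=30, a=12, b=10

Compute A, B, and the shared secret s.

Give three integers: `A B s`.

Answer: 41 15 35

Derivation:
A = 30^12 mod 43  (bits of 12 = 1100)
  bit 0 = 1: r = r^2 * 30 mod 43 = 1^2 * 30 = 1*30 = 30
  bit 1 = 1: r = r^2 * 30 mod 43 = 30^2 * 30 = 40*30 = 39
  bit 2 = 0: r = r^2 mod 43 = 39^2 = 16
  bit 3 = 0: r = r^2 mod 43 = 16^2 = 41
  -> A = 41
B = 30^10 mod 43  (bits of 10 = 1010)
  bit 0 = 1: r = r^2 * 30 mod 43 = 1^2 * 30 = 1*30 = 30
  bit 1 = 0: r = r^2 mod 43 = 30^2 = 40
  bit 2 = 1: r = r^2 * 30 mod 43 = 40^2 * 30 = 9*30 = 12
  bit 3 = 0: r = r^2 mod 43 = 12^2 = 15
  -> B = 15
s = B^a = 15^12 mod 43  (bits of 12 = 1100)
  bit 0 = 1: r = r^2 * 15 mod 43 = 1^2 * 15 = 1*15 = 15
  bit 1 = 1: r = r^2 * 15 mod 43 = 15^2 * 15 = 10*15 = 21
  bit 2 = 0: r = r^2 mod 43 = 21^2 = 11
  bit 3 = 0: r = r^2 mod 43 = 11^2 = 35
  -> s = B^a = 35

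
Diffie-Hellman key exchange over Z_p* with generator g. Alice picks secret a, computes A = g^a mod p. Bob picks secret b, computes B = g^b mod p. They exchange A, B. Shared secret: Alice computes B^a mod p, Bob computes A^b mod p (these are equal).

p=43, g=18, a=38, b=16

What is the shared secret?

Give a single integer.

Answer: 31

Derivation:
A = 18^38 mod 43  (bits of 38 = 100110)
  bit 0 = 1: r = r^2 * 18 mod 43 = 1^2 * 18 = 1*18 = 18
  bit 1 = 0: r = r^2 mod 43 = 18^2 = 23
  bit 2 = 0: r = r^2 mod 43 = 23^2 = 13
  bit 3 = 1: r = r^2 * 18 mod 43 = 13^2 * 18 = 40*18 = 32
  bit 4 = 1: r = r^2 * 18 mod 43 = 32^2 * 18 = 35*18 = 28
  bit 5 = 0: r = r^2 mod 43 = 28^2 = 10
  -> A = 10
B = 18^16 mod 43  (bits of 16 = 10000)
  bit 0 = 1: r = r^2 * 18 mod 43 = 1^2 * 18 = 1*18 = 18
  bit 1 = 0: r = r^2 mod 43 = 18^2 = 23
  bit 2 = 0: r = r^2 mod 43 = 23^2 = 13
  bit 3 = 0: r = r^2 mod 43 = 13^2 = 40
  bit 4 = 0: r = r^2 mod 43 = 40^2 = 9
  -> B = 9
s = B^a = 9^38 mod 43  (bits of 38 = 100110)
  bit 0 = 1: r = r^2 * 9 mod 43 = 1^2 * 9 = 1*9 = 9
  bit 1 = 0: r = r^2 mod 43 = 9^2 = 38
  bit 2 = 0: r = r^2 mod 43 = 38^2 = 25
  bit 3 = 1: r = r^2 * 9 mod 43 = 25^2 * 9 = 23*9 = 35
  bit 4 = 1: r = r^2 * 9 mod 43 = 35^2 * 9 = 21*9 = 17
  bit 5 = 0: r = r^2 mod 43 = 17^2 = 31
  -> s = B^a = 31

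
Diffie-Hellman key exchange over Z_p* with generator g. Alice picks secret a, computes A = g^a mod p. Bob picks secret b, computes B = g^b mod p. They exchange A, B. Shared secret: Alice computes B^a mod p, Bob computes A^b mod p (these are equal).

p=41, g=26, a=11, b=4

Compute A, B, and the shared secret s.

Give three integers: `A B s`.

Answer: 12 31 31

Derivation:
A = 26^11 mod 41  (bits of 11 = 1011)
  bit 0 = 1: r = r^2 * 26 mod 41 = 1^2 * 26 = 1*26 = 26
  bit 1 = 0: r = r^2 mod 41 = 26^2 = 20
  bit 2 = 1: r = r^2 * 26 mod 41 = 20^2 * 26 = 31*26 = 27
  bit 3 = 1: r = r^2 * 26 mod 41 = 27^2 * 26 = 32*26 = 12
  -> A = 12
B = 26^4 mod 41  (bits of 4 = 100)
  bit 0 = 1: r = r^2 * 26 mod 41 = 1^2 * 26 = 1*26 = 26
  bit 1 = 0: r = r^2 mod 41 = 26^2 = 20
  bit 2 = 0: r = r^2 mod 41 = 20^2 = 31
  -> B = 31
s = B^a = 31^11 mod 41  (bits of 11 = 1011)
  bit 0 = 1: r = r^2 * 31 mod 41 = 1^2 * 31 = 1*31 = 31
  bit 1 = 0: r = r^2 mod 41 = 31^2 = 18
  bit 2 = 1: r = r^2 * 31 mod 41 = 18^2 * 31 = 37*31 = 40
  bit 3 = 1: r = r^2 * 31 mod 41 = 40^2 * 31 = 1*31 = 31
  -> s = B^a = 31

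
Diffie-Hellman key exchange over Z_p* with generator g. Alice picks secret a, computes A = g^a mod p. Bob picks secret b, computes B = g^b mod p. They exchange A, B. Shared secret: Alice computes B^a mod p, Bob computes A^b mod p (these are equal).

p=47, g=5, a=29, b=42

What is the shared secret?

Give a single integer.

Answer: 28

Derivation:
A = 5^29 mod 47  (bits of 29 = 11101)
  bit 0 = 1: r = r^2 * 5 mod 47 = 1^2 * 5 = 1*5 = 5
  bit 1 = 1: r = r^2 * 5 mod 47 = 5^2 * 5 = 25*5 = 31
  bit 2 = 1: r = r^2 * 5 mod 47 = 31^2 * 5 = 21*5 = 11
  bit 3 = 0: r = r^2 mod 47 = 11^2 = 27
  bit 4 = 1: r = r^2 * 5 mod 47 = 27^2 * 5 = 24*5 = 26
  -> A = 26
B = 5^42 mod 47  (bits of 42 = 101010)
  bit 0 = 1: r = r^2 * 5 mod 47 = 1^2 * 5 = 1*5 = 5
  bit 1 = 0: r = r^2 mod 47 = 5^2 = 25
  bit 2 = 1: r = r^2 * 5 mod 47 = 25^2 * 5 = 14*5 = 23
  bit 3 = 0: r = r^2 mod 47 = 23^2 = 12
  bit 4 = 1: r = r^2 * 5 mod 47 = 12^2 * 5 = 3*5 = 15
  bit 5 = 0: r = r^2 mod 47 = 15^2 = 37
  -> B = 37
s = B^a = 37^29 mod 47  (bits of 29 = 11101)
  bit 0 = 1: r = r^2 * 37 mod 47 = 1^2 * 37 = 1*37 = 37
  bit 1 = 1: r = r^2 * 37 mod 47 = 37^2 * 37 = 6*37 = 34
  bit 2 = 1: r = r^2 * 37 mod 47 = 34^2 * 37 = 28*37 = 2
  bit 3 = 0: r = r^2 mod 47 = 2^2 = 4
  bit 4 = 1: r = r^2 * 37 mod 47 = 4^2 * 37 = 16*37 = 28
  -> s = B^a = 28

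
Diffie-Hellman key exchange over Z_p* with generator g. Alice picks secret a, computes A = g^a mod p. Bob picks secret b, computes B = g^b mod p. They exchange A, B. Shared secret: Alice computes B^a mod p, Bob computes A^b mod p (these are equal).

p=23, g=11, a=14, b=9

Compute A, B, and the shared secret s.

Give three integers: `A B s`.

Answer: 3 19 18

Derivation:
A = 11^14 mod 23  (bits of 14 = 1110)
  bit 0 = 1: r = r^2 * 11 mod 23 = 1^2 * 11 = 1*11 = 11
  bit 1 = 1: r = r^2 * 11 mod 23 = 11^2 * 11 = 6*11 = 20
  bit 2 = 1: r = r^2 * 11 mod 23 = 20^2 * 11 = 9*11 = 7
  bit 3 = 0: r = r^2 mod 23 = 7^2 = 3
  -> A = 3
B = 11^9 mod 23  (bits of 9 = 1001)
  bit 0 = 1: r = r^2 * 11 mod 23 = 1^2 * 11 = 1*11 = 11
  bit 1 = 0: r = r^2 mod 23 = 11^2 = 6
  bit 2 = 0: r = r^2 mod 23 = 6^2 = 13
  bit 3 = 1: r = r^2 * 11 mod 23 = 13^2 * 11 = 8*11 = 19
  -> B = 19
s = B^a = 19^14 mod 23  (bits of 14 = 1110)
  bit 0 = 1: r = r^2 * 19 mod 23 = 1^2 * 19 = 1*19 = 19
  bit 1 = 1: r = r^2 * 19 mod 23 = 19^2 * 19 = 16*19 = 5
  bit 2 = 1: r = r^2 * 19 mod 23 = 5^2 * 19 = 2*19 = 15
  bit 3 = 0: r = r^2 mod 23 = 15^2 = 18
  -> s = B^a = 18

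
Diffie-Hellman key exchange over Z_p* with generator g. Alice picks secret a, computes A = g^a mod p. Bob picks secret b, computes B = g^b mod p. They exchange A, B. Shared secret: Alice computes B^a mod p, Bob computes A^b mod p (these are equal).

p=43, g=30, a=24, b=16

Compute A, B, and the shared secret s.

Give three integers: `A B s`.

A = 30^24 mod 43  (bits of 24 = 11000)
  bit 0 = 1: r = r^2 * 30 mod 43 = 1^2 * 30 = 1*30 = 30
  bit 1 = 1: r = r^2 * 30 mod 43 = 30^2 * 30 = 40*30 = 39
  bit 2 = 0: r = r^2 mod 43 = 39^2 = 16
  bit 3 = 0: r = r^2 mod 43 = 16^2 = 41
  bit 4 = 0: r = r^2 mod 43 = 41^2 = 4
  -> A = 4
B = 30^16 mod 43  (bits of 16 = 10000)
  bit 0 = 1: r = r^2 * 30 mod 43 = 1^2 * 30 = 1*30 = 30
  bit 1 = 0: r = r^2 mod 43 = 30^2 = 40
  bit 2 = 0: r = r^2 mod 43 = 40^2 = 9
  bit 3 = 0: r = r^2 mod 43 = 9^2 = 38
  bit 4 = 0: r = r^2 mod 43 = 38^2 = 25
  -> B = 25
s = B^a = 25^24 mod 43  (bits of 24 = 11000)
  bit 0 = 1: r = r^2 * 25 mod 43 = 1^2 * 25 = 1*25 = 25
  bit 1 = 1: r = r^2 * 25 mod 43 = 25^2 * 25 = 23*25 = 16
  bit 2 = 0: r = r^2 mod 43 = 16^2 = 41
  bit 3 = 0: r = r^2 mod 43 = 41^2 = 4
  bit 4 = 0: r = r^2 mod 43 = 4^2 = 16
  -> s = B^a = 16

Answer: 4 25 16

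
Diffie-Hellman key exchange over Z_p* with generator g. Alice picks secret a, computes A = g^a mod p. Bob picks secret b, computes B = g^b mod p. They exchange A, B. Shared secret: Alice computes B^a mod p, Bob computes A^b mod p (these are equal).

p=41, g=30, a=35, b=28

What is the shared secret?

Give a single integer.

A = 30^35 mod 41  (bits of 35 = 100011)
  bit 0 = 1: r = r^2 * 30 mod 41 = 1^2 * 30 = 1*30 = 30
  bit 1 = 0: r = r^2 mod 41 = 30^2 = 39
  bit 2 = 0: r = r^2 mod 41 = 39^2 = 4
  bit 3 = 0: r = r^2 mod 41 = 4^2 = 16
  bit 4 = 1: r = r^2 * 30 mod 41 = 16^2 * 30 = 10*30 = 13
  bit 5 = 1: r = r^2 * 30 mod 41 = 13^2 * 30 = 5*30 = 27
  -> A = 27
B = 30^28 mod 41  (bits of 28 = 11100)
  bit 0 = 1: r = r^2 * 30 mod 41 = 1^2 * 30 = 1*30 = 30
  bit 1 = 1: r = r^2 * 30 mod 41 = 30^2 * 30 = 39*30 = 22
  bit 2 = 1: r = r^2 * 30 mod 41 = 22^2 * 30 = 33*30 = 6
  bit 3 = 0: r = r^2 mod 41 = 6^2 = 36
  bit 4 = 0: r = r^2 mod 41 = 36^2 = 25
  -> B = 25
s = B^a = 25^35 mod 41  (bits of 35 = 100011)
  bit 0 = 1: r = r^2 * 25 mod 41 = 1^2 * 25 = 1*25 = 25
  bit 1 = 0: r = r^2 mod 41 = 25^2 = 10
  bit 2 = 0: r = r^2 mod 41 = 10^2 = 18
  bit 3 = 0: r = r^2 mod 41 = 18^2 = 37
  bit 4 = 1: r = r^2 * 25 mod 41 = 37^2 * 25 = 16*25 = 31
  bit 5 = 1: r = r^2 * 25 mod 41 = 31^2 * 25 = 18*25 = 40
  -> s = B^a = 40

Answer: 40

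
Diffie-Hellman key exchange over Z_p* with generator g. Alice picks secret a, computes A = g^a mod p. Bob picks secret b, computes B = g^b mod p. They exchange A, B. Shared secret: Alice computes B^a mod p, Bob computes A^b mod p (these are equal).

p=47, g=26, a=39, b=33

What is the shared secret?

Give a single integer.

Answer: 38

Derivation:
A = 26^39 mod 47  (bits of 39 = 100111)
  bit 0 = 1: r = r^2 * 26 mod 47 = 1^2 * 26 = 1*26 = 26
  bit 1 = 0: r = r^2 mod 47 = 26^2 = 18
  bit 2 = 0: r = r^2 mod 47 = 18^2 = 42
  bit 3 = 1: r = r^2 * 26 mod 47 = 42^2 * 26 = 25*26 = 39
  bit 4 = 1: r = r^2 * 26 mod 47 = 39^2 * 26 = 17*26 = 19
  bit 5 = 1: r = r^2 * 26 mod 47 = 19^2 * 26 = 32*26 = 33
  -> A = 33
B = 26^33 mod 47  (bits of 33 = 100001)
  bit 0 = 1: r = r^2 * 26 mod 47 = 1^2 * 26 = 1*26 = 26
  bit 1 = 0: r = r^2 mod 47 = 26^2 = 18
  bit 2 = 0: r = r^2 mod 47 = 18^2 = 42
  bit 3 = 0: r = r^2 mod 47 = 42^2 = 25
  bit 4 = 0: r = r^2 mod 47 = 25^2 = 14
  bit 5 = 1: r = r^2 * 26 mod 47 = 14^2 * 26 = 8*26 = 20
  -> B = 20
s = B^a = 20^39 mod 47  (bits of 39 = 100111)
  bit 0 = 1: r = r^2 * 20 mod 47 = 1^2 * 20 = 1*20 = 20
  bit 1 = 0: r = r^2 mod 47 = 20^2 = 24
  bit 2 = 0: r = r^2 mod 47 = 24^2 = 12
  bit 3 = 1: r = r^2 * 20 mod 47 = 12^2 * 20 = 3*20 = 13
  bit 4 = 1: r = r^2 * 20 mod 47 = 13^2 * 20 = 28*20 = 43
  bit 5 = 1: r = r^2 * 20 mod 47 = 43^2 * 20 = 16*20 = 38
  -> s = B^a = 38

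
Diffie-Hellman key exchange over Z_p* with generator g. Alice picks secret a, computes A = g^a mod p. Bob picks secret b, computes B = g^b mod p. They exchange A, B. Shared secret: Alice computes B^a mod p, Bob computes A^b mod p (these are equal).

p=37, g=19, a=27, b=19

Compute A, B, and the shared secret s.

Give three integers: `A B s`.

A = 19^27 mod 37  (bits of 27 = 11011)
  bit 0 = 1: r = r^2 * 19 mod 37 = 1^2 * 19 = 1*19 = 19
  bit 1 = 1: r = r^2 * 19 mod 37 = 19^2 * 19 = 28*19 = 14
  bit 2 = 0: r = r^2 mod 37 = 14^2 = 11
  bit 3 = 1: r = r^2 * 19 mod 37 = 11^2 * 19 = 10*19 = 5
  bit 4 = 1: r = r^2 * 19 mod 37 = 5^2 * 19 = 25*19 = 31
  -> A = 31
B = 19^19 mod 37  (bits of 19 = 10011)
  bit 0 = 1: r = r^2 * 19 mod 37 = 1^2 * 19 = 1*19 = 19
  bit 1 = 0: r = r^2 mod 37 = 19^2 = 28
  bit 2 = 0: r = r^2 mod 37 = 28^2 = 7
  bit 3 = 1: r = r^2 * 19 mod 37 = 7^2 * 19 = 12*19 = 6
  bit 4 = 1: r = r^2 * 19 mod 37 = 6^2 * 19 = 36*19 = 18
  -> B = 18
s = B^a = 18^27 mod 37  (bits of 27 = 11011)
  bit 0 = 1: r = r^2 * 18 mod 37 = 1^2 * 18 = 1*18 = 18
  bit 1 = 1: r = r^2 * 18 mod 37 = 18^2 * 18 = 28*18 = 23
  bit 2 = 0: r = r^2 mod 37 = 23^2 = 11
  bit 3 = 1: r = r^2 * 18 mod 37 = 11^2 * 18 = 10*18 = 32
  bit 4 = 1: r = r^2 * 18 mod 37 = 32^2 * 18 = 25*18 = 6
  -> s = B^a = 6

Answer: 31 18 6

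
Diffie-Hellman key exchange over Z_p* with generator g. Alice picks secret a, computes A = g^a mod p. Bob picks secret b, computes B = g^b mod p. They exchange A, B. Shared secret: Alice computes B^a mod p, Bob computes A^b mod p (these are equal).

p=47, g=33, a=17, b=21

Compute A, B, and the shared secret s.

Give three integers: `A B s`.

A = 33^17 mod 47  (bits of 17 = 10001)
  bit 0 = 1: r = r^2 * 33 mod 47 = 1^2 * 33 = 1*33 = 33
  bit 1 = 0: r = r^2 mod 47 = 33^2 = 8
  bit 2 = 0: r = r^2 mod 47 = 8^2 = 17
  bit 3 = 0: r = r^2 mod 47 = 17^2 = 7
  bit 4 = 1: r = r^2 * 33 mod 47 = 7^2 * 33 = 2*33 = 19
  -> A = 19
B = 33^21 mod 47  (bits of 21 = 10101)
  bit 0 = 1: r = r^2 * 33 mod 47 = 1^2 * 33 = 1*33 = 33
  bit 1 = 0: r = r^2 mod 47 = 33^2 = 8
  bit 2 = 1: r = r^2 * 33 mod 47 = 8^2 * 33 = 17*33 = 44
  bit 3 = 0: r = r^2 mod 47 = 44^2 = 9
  bit 4 = 1: r = r^2 * 33 mod 47 = 9^2 * 33 = 34*33 = 41
  -> B = 41
s = B^a = 41^17 mod 47  (bits of 17 = 10001)
  bit 0 = 1: r = r^2 * 41 mod 47 = 1^2 * 41 = 1*41 = 41
  bit 1 = 0: r = r^2 mod 47 = 41^2 = 36
  bit 2 = 0: r = r^2 mod 47 = 36^2 = 27
  bit 3 = 0: r = r^2 mod 47 = 27^2 = 24
  bit 4 = 1: r = r^2 * 41 mod 47 = 24^2 * 41 = 12*41 = 22
  -> s = B^a = 22

Answer: 19 41 22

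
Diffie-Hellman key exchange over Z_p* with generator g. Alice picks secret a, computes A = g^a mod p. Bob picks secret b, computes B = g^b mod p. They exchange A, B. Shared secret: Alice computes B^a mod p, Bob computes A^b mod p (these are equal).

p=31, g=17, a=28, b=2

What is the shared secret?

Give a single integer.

A = 17^28 mod 31  (bits of 28 = 11100)
  bit 0 = 1: r = r^2 * 17 mod 31 = 1^2 * 17 = 1*17 = 17
  bit 1 = 1: r = r^2 * 17 mod 31 = 17^2 * 17 = 10*17 = 15
  bit 2 = 1: r = r^2 * 17 mod 31 = 15^2 * 17 = 8*17 = 12
  bit 3 = 0: r = r^2 mod 31 = 12^2 = 20
  bit 4 = 0: r = r^2 mod 31 = 20^2 = 28
  -> A = 28
B = 17^2 mod 31  (bits of 2 = 10)
  bit 0 = 1: r = r^2 * 17 mod 31 = 1^2 * 17 = 1*17 = 17
  bit 1 = 0: r = r^2 mod 31 = 17^2 = 10
  -> B = 10
s = B^a = 10^28 mod 31  (bits of 28 = 11100)
  bit 0 = 1: r = r^2 * 10 mod 31 = 1^2 * 10 = 1*10 = 10
  bit 1 = 1: r = r^2 * 10 mod 31 = 10^2 * 10 = 7*10 = 8
  bit 2 = 1: r = r^2 * 10 mod 31 = 8^2 * 10 = 2*10 = 20
  bit 3 = 0: r = r^2 mod 31 = 20^2 = 28
  bit 4 = 0: r = r^2 mod 31 = 28^2 = 9
  -> s = B^a = 9

Answer: 9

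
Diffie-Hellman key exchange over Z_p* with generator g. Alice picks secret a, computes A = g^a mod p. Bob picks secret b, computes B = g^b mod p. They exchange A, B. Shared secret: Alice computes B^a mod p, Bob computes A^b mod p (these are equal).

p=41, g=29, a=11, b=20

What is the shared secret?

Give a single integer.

Answer: 40

Derivation:
A = 29^11 mod 41  (bits of 11 = 1011)
  bit 0 = 1: r = r^2 * 29 mod 41 = 1^2 * 29 = 1*29 = 29
  bit 1 = 0: r = r^2 mod 41 = 29^2 = 21
  bit 2 = 1: r = r^2 * 29 mod 41 = 21^2 * 29 = 31*29 = 38
  bit 3 = 1: r = r^2 * 29 mod 41 = 38^2 * 29 = 9*29 = 15
  -> A = 15
B = 29^20 mod 41  (bits of 20 = 10100)
  bit 0 = 1: r = r^2 * 29 mod 41 = 1^2 * 29 = 1*29 = 29
  bit 1 = 0: r = r^2 mod 41 = 29^2 = 21
  bit 2 = 1: r = r^2 * 29 mod 41 = 21^2 * 29 = 31*29 = 38
  bit 3 = 0: r = r^2 mod 41 = 38^2 = 9
  bit 4 = 0: r = r^2 mod 41 = 9^2 = 40
  -> B = 40
s = B^a = 40^11 mod 41  (bits of 11 = 1011)
  bit 0 = 1: r = r^2 * 40 mod 41 = 1^2 * 40 = 1*40 = 40
  bit 1 = 0: r = r^2 mod 41 = 40^2 = 1
  bit 2 = 1: r = r^2 * 40 mod 41 = 1^2 * 40 = 1*40 = 40
  bit 3 = 1: r = r^2 * 40 mod 41 = 40^2 * 40 = 1*40 = 40
  -> s = B^a = 40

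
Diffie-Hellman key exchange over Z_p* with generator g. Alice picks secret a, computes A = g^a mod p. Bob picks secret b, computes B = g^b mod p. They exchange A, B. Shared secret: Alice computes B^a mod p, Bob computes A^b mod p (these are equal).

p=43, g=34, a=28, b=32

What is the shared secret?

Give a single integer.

Answer: 6

Derivation:
A = 34^28 mod 43  (bits of 28 = 11100)
  bit 0 = 1: r = r^2 * 34 mod 43 = 1^2 * 34 = 1*34 = 34
  bit 1 = 1: r = r^2 * 34 mod 43 = 34^2 * 34 = 38*34 = 2
  bit 2 = 1: r = r^2 * 34 mod 43 = 2^2 * 34 = 4*34 = 7
  bit 3 = 0: r = r^2 mod 43 = 7^2 = 6
  bit 4 = 0: r = r^2 mod 43 = 6^2 = 36
  -> A = 36
B = 34^32 mod 43  (bits of 32 = 100000)
  bit 0 = 1: r = r^2 * 34 mod 43 = 1^2 * 34 = 1*34 = 34
  bit 1 = 0: r = r^2 mod 43 = 34^2 = 38
  bit 2 = 0: r = r^2 mod 43 = 38^2 = 25
  bit 3 = 0: r = r^2 mod 43 = 25^2 = 23
  bit 4 = 0: r = r^2 mod 43 = 23^2 = 13
  bit 5 = 0: r = r^2 mod 43 = 13^2 = 40
  -> B = 40
s = B^a = 40^28 mod 43  (bits of 28 = 11100)
  bit 0 = 1: r = r^2 * 40 mod 43 = 1^2 * 40 = 1*40 = 40
  bit 1 = 1: r = r^2 * 40 mod 43 = 40^2 * 40 = 9*40 = 16
  bit 2 = 1: r = r^2 * 40 mod 43 = 16^2 * 40 = 41*40 = 6
  bit 3 = 0: r = r^2 mod 43 = 6^2 = 36
  bit 4 = 0: r = r^2 mod 43 = 36^2 = 6
  -> s = B^a = 6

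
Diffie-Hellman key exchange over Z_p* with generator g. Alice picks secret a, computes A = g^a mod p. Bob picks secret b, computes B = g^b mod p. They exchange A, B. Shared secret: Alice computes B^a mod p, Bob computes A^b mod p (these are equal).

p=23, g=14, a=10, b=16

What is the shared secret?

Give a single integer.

A = 14^10 mod 23  (bits of 10 = 1010)
  bit 0 = 1: r = r^2 * 14 mod 23 = 1^2 * 14 = 1*14 = 14
  bit 1 = 0: r = r^2 mod 23 = 14^2 = 12
  bit 2 = 1: r = r^2 * 14 mod 23 = 12^2 * 14 = 6*14 = 15
  bit 3 = 0: r = r^2 mod 23 = 15^2 = 18
  -> A = 18
B = 14^16 mod 23  (bits of 16 = 10000)
  bit 0 = 1: r = r^2 * 14 mod 23 = 1^2 * 14 = 1*14 = 14
  bit 1 = 0: r = r^2 mod 23 = 14^2 = 12
  bit 2 = 0: r = r^2 mod 23 = 12^2 = 6
  bit 3 = 0: r = r^2 mod 23 = 6^2 = 13
  bit 4 = 0: r = r^2 mod 23 = 13^2 = 8
  -> B = 8
s = B^a = 8^10 mod 23  (bits of 10 = 1010)
  bit 0 = 1: r = r^2 * 8 mod 23 = 1^2 * 8 = 1*8 = 8
  bit 1 = 0: r = r^2 mod 23 = 8^2 = 18
  bit 2 = 1: r = r^2 * 8 mod 23 = 18^2 * 8 = 2*8 = 16
  bit 3 = 0: r = r^2 mod 23 = 16^2 = 3
  -> s = B^a = 3

Answer: 3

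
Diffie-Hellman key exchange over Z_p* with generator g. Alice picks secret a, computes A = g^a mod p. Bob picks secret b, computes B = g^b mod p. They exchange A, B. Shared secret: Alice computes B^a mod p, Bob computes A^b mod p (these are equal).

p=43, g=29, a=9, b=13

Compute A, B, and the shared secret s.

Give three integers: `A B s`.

Answer: 39 18 32

Derivation:
A = 29^9 mod 43  (bits of 9 = 1001)
  bit 0 = 1: r = r^2 * 29 mod 43 = 1^2 * 29 = 1*29 = 29
  bit 1 = 0: r = r^2 mod 43 = 29^2 = 24
  bit 2 = 0: r = r^2 mod 43 = 24^2 = 17
  bit 3 = 1: r = r^2 * 29 mod 43 = 17^2 * 29 = 31*29 = 39
  -> A = 39
B = 29^13 mod 43  (bits of 13 = 1101)
  bit 0 = 1: r = r^2 * 29 mod 43 = 1^2 * 29 = 1*29 = 29
  bit 1 = 1: r = r^2 * 29 mod 43 = 29^2 * 29 = 24*29 = 8
  bit 2 = 0: r = r^2 mod 43 = 8^2 = 21
  bit 3 = 1: r = r^2 * 29 mod 43 = 21^2 * 29 = 11*29 = 18
  -> B = 18
s = B^a = 18^9 mod 43  (bits of 9 = 1001)
  bit 0 = 1: r = r^2 * 18 mod 43 = 1^2 * 18 = 1*18 = 18
  bit 1 = 0: r = r^2 mod 43 = 18^2 = 23
  bit 2 = 0: r = r^2 mod 43 = 23^2 = 13
  bit 3 = 1: r = r^2 * 18 mod 43 = 13^2 * 18 = 40*18 = 32
  -> s = B^a = 32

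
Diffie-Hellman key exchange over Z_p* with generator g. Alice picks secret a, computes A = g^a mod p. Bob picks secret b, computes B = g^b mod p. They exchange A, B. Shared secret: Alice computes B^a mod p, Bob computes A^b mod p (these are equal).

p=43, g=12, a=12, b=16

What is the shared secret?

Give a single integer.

A = 12^12 mod 43  (bits of 12 = 1100)
  bit 0 = 1: r = r^2 * 12 mod 43 = 1^2 * 12 = 1*12 = 12
  bit 1 = 1: r = r^2 * 12 mod 43 = 12^2 * 12 = 15*12 = 8
  bit 2 = 0: r = r^2 mod 43 = 8^2 = 21
  bit 3 = 0: r = r^2 mod 43 = 21^2 = 11
  -> A = 11
B = 12^16 mod 43  (bits of 16 = 10000)
  bit 0 = 1: r = r^2 * 12 mod 43 = 1^2 * 12 = 1*12 = 12
  bit 1 = 0: r = r^2 mod 43 = 12^2 = 15
  bit 2 = 0: r = r^2 mod 43 = 15^2 = 10
  bit 3 = 0: r = r^2 mod 43 = 10^2 = 14
  bit 4 = 0: r = r^2 mod 43 = 14^2 = 24
  -> B = 24
s = B^a = 24^12 mod 43  (bits of 12 = 1100)
  bit 0 = 1: r = r^2 * 24 mod 43 = 1^2 * 24 = 1*24 = 24
  bit 1 = 1: r = r^2 * 24 mod 43 = 24^2 * 24 = 17*24 = 21
  bit 2 = 0: r = r^2 mod 43 = 21^2 = 11
  bit 3 = 0: r = r^2 mod 43 = 11^2 = 35
  -> s = B^a = 35

Answer: 35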